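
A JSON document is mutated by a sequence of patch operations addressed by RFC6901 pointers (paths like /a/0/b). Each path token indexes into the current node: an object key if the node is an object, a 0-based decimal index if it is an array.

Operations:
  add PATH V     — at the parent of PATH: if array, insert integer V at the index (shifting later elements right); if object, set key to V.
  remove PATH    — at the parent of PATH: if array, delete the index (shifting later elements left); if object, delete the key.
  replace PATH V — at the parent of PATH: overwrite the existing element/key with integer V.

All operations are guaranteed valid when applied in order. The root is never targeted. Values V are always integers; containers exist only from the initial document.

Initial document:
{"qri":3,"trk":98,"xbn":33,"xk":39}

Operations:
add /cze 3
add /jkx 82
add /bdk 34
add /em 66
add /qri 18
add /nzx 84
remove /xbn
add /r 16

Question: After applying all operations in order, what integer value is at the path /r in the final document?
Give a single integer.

After op 1 (add /cze 3): {"cze":3,"qri":3,"trk":98,"xbn":33,"xk":39}
After op 2 (add /jkx 82): {"cze":3,"jkx":82,"qri":3,"trk":98,"xbn":33,"xk":39}
After op 3 (add /bdk 34): {"bdk":34,"cze":3,"jkx":82,"qri":3,"trk":98,"xbn":33,"xk":39}
After op 4 (add /em 66): {"bdk":34,"cze":3,"em":66,"jkx":82,"qri":3,"trk":98,"xbn":33,"xk":39}
After op 5 (add /qri 18): {"bdk":34,"cze":3,"em":66,"jkx":82,"qri":18,"trk":98,"xbn":33,"xk":39}
After op 6 (add /nzx 84): {"bdk":34,"cze":3,"em":66,"jkx":82,"nzx":84,"qri":18,"trk":98,"xbn":33,"xk":39}
After op 7 (remove /xbn): {"bdk":34,"cze":3,"em":66,"jkx":82,"nzx":84,"qri":18,"trk":98,"xk":39}
After op 8 (add /r 16): {"bdk":34,"cze":3,"em":66,"jkx":82,"nzx":84,"qri":18,"r":16,"trk":98,"xk":39}
Value at /r: 16

Answer: 16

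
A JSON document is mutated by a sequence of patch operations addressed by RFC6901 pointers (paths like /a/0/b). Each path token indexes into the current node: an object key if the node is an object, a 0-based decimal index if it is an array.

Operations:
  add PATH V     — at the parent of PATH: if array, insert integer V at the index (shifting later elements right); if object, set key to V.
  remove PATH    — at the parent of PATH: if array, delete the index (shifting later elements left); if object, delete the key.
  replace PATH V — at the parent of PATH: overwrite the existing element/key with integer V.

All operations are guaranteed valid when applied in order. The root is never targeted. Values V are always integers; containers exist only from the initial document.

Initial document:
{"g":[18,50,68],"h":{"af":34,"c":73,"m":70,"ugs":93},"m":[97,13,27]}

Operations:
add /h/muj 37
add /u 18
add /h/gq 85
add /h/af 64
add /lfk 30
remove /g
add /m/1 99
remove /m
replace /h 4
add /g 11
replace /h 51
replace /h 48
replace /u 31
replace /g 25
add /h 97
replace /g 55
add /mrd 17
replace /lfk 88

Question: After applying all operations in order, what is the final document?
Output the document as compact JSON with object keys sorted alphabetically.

After op 1 (add /h/muj 37): {"g":[18,50,68],"h":{"af":34,"c":73,"m":70,"muj":37,"ugs":93},"m":[97,13,27]}
After op 2 (add /u 18): {"g":[18,50,68],"h":{"af":34,"c":73,"m":70,"muj":37,"ugs":93},"m":[97,13,27],"u":18}
After op 3 (add /h/gq 85): {"g":[18,50,68],"h":{"af":34,"c":73,"gq":85,"m":70,"muj":37,"ugs":93},"m":[97,13,27],"u":18}
After op 4 (add /h/af 64): {"g":[18,50,68],"h":{"af":64,"c":73,"gq":85,"m":70,"muj":37,"ugs":93},"m":[97,13,27],"u":18}
After op 5 (add /lfk 30): {"g":[18,50,68],"h":{"af":64,"c":73,"gq":85,"m":70,"muj":37,"ugs":93},"lfk":30,"m":[97,13,27],"u":18}
After op 6 (remove /g): {"h":{"af":64,"c":73,"gq":85,"m":70,"muj":37,"ugs":93},"lfk":30,"m":[97,13,27],"u":18}
After op 7 (add /m/1 99): {"h":{"af":64,"c":73,"gq":85,"m":70,"muj":37,"ugs":93},"lfk":30,"m":[97,99,13,27],"u":18}
After op 8 (remove /m): {"h":{"af":64,"c":73,"gq":85,"m":70,"muj":37,"ugs":93},"lfk":30,"u":18}
After op 9 (replace /h 4): {"h":4,"lfk":30,"u":18}
After op 10 (add /g 11): {"g":11,"h":4,"lfk":30,"u":18}
After op 11 (replace /h 51): {"g":11,"h":51,"lfk":30,"u":18}
After op 12 (replace /h 48): {"g":11,"h":48,"lfk":30,"u":18}
After op 13 (replace /u 31): {"g":11,"h":48,"lfk":30,"u":31}
After op 14 (replace /g 25): {"g":25,"h":48,"lfk":30,"u":31}
After op 15 (add /h 97): {"g":25,"h":97,"lfk":30,"u":31}
After op 16 (replace /g 55): {"g":55,"h":97,"lfk":30,"u":31}
After op 17 (add /mrd 17): {"g":55,"h":97,"lfk":30,"mrd":17,"u":31}
After op 18 (replace /lfk 88): {"g":55,"h":97,"lfk":88,"mrd":17,"u":31}

Answer: {"g":55,"h":97,"lfk":88,"mrd":17,"u":31}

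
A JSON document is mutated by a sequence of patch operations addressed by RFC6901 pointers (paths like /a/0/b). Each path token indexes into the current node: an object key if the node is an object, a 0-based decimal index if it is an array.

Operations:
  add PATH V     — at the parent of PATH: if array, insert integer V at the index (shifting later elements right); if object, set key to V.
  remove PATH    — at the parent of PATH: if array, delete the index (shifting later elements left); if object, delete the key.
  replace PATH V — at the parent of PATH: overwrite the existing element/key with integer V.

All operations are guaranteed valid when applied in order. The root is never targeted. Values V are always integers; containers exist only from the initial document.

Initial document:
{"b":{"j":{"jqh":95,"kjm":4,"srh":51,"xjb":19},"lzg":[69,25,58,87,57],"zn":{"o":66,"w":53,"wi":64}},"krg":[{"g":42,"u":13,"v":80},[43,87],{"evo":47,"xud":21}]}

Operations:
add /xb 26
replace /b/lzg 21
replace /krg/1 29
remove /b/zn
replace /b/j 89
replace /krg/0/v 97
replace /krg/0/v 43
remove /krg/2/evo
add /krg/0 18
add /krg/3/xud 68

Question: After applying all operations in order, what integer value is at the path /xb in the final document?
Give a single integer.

Answer: 26

Derivation:
After op 1 (add /xb 26): {"b":{"j":{"jqh":95,"kjm":4,"srh":51,"xjb":19},"lzg":[69,25,58,87,57],"zn":{"o":66,"w":53,"wi":64}},"krg":[{"g":42,"u":13,"v":80},[43,87],{"evo":47,"xud":21}],"xb":26}
After op 2 (replace /b/lzg 21): {"b":{"j":{"jqh":95,"kjm":4,"srh":51,"xjb":19},"lzg":21,"zn":{"o":66,"w":53,"wi":64}},"krg":[{"g":42,"u":13,"v":80},[43,87],{"evo":47,"xud":21}],"xb":26}
After op 3 (replace /krg/1 29): {"b":{"j":{"jqh":95,"kjm":4,"srh":51,"xjb":19},"lzg":21,"zn":{"o":66,"w":53,"wi":64}},"krg":[{"g":42,"u":13,"v":80},29,{"evo":47,"xud":21}],"xb":26}
After op 4 (remove /b/zn): {"b":{"j":{"jqh":95,"kjm":4,"srh":51,"xjb":19},"lzg":21},"krg":[{"g":42,"u":13,"v":80},29,{"evo":47,"xud":21}],"xb":26}
After op 5 (replace /b/j 89): {"b":{"j":89,"lzg":21},"krg":[{"g":42,"u":13,"v":80},29,{"evo":47,"xud":21}],"xb":26}
After op 6 (replace /krg/0/v 97): {"b":{"j":89,"lzg":21},"krg":[{"g":42,"u":13,"v":97},29,{"evo":47,"xud":21}],"xb":26}
After op 7 (replace /krg/0/v 43): {"b":{"j":89,"lzg":21},"krg":[{"g":42,"u":13,"v":43},29,{"evo":47,"xud":21}],"xb":26}
After op 8 (remove /krg/2/evo): {"b":{"j":89,"lzg":21},"krg":[{"g":42,"u":13,"v":43},29,{"xud":21}],"xb":26}
After op 9 (add /krg/0 18): {"b":{"j":89,"lzg":21},"krg":[18,{"g":42,"u":13,"v":43},29,{"xud":21}],"xb":26}
After op 10 (add /krg/3/xud 68): {"b":{"j":89,"lzg":21},"krg":[18,{"g":42,"u":13,"v":43},29,{"xud":68}],"xb":26}
Value at /xb: 26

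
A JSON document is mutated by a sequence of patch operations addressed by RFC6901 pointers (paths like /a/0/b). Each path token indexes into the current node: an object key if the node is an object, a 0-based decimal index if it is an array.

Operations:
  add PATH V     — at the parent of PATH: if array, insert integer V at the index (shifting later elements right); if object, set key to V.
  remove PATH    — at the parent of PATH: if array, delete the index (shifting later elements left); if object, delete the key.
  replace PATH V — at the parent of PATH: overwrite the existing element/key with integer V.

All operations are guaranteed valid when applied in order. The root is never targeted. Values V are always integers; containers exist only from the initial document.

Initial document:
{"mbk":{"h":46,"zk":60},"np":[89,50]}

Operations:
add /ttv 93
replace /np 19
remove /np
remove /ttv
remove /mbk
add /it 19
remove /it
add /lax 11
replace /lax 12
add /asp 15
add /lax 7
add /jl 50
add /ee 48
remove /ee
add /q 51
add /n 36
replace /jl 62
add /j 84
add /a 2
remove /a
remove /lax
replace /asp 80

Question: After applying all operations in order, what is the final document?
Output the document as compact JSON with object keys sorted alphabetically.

Answer: {"asp":80,"j":84,"jl":62,"n":36,"q":51}

Derivation:
After op 1 (add /ttv 93): {"mbk":{"h":46,"zk":60},"np":[89,50],"ttv":93}
After op 2 (replace /np 19): {"mbk":{"h":46,"zk":60},"np":19,"ttv":93}
After op 3 (remove /np): {"mbk":{"h":46,"zk":60},"ttv":93}
After op 4 (remove /ttv): {"mbk":{"h":46,"zk":60}}
After op 5 (remove /mbk): {}
After op 6 (add /it 19): {"it":19}
After op 7 (remove /it): {}
After op 8 (add /lax 11): {"lax":11}
After op 9 (replace /lax 12): {"lax":12}
After op 10 (add /asp 15): {"asp":15,"lax":12}
After op 11 (add /lax 7): {"asp":15,"lax":7}
After op 12 (add /jl 50): {"asp":15,"jl":50,"lax":7}
After op 13 (add /ee 48): {"asp":15,"ee":48,"jl":50,"lax":7}
After op 14 (remove /ee): {"asp":15,"jl":50,"lax":7}
After op 15 (add /q 51): {"asp":15,"jl":50,"lax":7,"q":51}
After op 16 (add /n 36): {"asp":15,"jl":50,"lax":7,"n":36,"q":51}
After op 17 (replace /jl 62): {"asp":15,"jl":62,"lax":7,"n":36,"q":51}
After op 18 (add /j 84): {"asp":15,"j":84,"jl":62,"lax":7,"n":36,"q":51}
After op 19 (add /a 2): {"a":2,"asp":15,"j":84,"jl":62,"lax":7,"n":36,"q":51}
After op 20 (remove /a): {"asp":15,"j":84,"jl":62,"lax":7,"n":36,"q":51}
After op 21 (remove /lax): {"asp":15,"j":84,"jl":62,"n":36,"q":51}
After op 22 (replace /asp 80): {"asp":80,"j":84,"jl":62,"n":36,"q":51}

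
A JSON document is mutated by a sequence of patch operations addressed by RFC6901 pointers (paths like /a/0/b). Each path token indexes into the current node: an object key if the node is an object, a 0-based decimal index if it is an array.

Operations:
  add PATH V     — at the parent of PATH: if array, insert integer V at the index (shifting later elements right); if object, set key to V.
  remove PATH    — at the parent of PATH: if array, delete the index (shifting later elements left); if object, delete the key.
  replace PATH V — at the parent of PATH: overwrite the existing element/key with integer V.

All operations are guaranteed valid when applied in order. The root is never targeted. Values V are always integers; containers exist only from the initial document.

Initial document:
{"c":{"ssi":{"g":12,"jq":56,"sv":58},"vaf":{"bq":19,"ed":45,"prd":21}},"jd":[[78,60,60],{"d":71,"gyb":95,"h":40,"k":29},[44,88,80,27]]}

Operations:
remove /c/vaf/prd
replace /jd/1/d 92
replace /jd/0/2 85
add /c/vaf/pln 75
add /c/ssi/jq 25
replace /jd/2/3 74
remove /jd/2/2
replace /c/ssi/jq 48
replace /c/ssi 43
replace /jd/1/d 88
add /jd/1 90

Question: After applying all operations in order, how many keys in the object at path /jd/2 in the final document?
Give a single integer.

After op 1 (remove /c/vaf/prd): {"c":{"ssi":{"g":12,"jq":56,"sv":58},"vaf":{"bq":19,"ed":45}},"jd":[[78,60,60],{"d":71,"gyb":95,"h":40,"k":29},[44,88,80,27]]}
After op 2 (replace /jd/1/d 92): {"c":{"ssi":{"g":12,"jq":56,"sv":58},"vaf":{"bq":19,"ed":45}},"jd":[[78,60,60],{"d":92,"gyb":95,"h":40,"k":29},[44,88,80,27]]}
After op 3 (replace /jd/0/2 85): {"c":{"ssi":{"g":12,"jq":56,"sv":58},"vaf":{"bq":19,"ed":45}},"jd":[[78,60,85],{"d":92,"gyb":95,"h":40,"k":29},[44,88,80,27]]}
After op 4 (add /c/vaf/pln 75): {"c":{"ssi":{"g":12,"jq":56,"sv":58},"vaf":{"bq":19,"ed":45,"pln":75}},"jd":[[78,60,85],{"d":92,"gyb":95,"h":40,"k":29},[44,88,80,27]]}
After op 5 (add /c/ssi/jq 25): {"c":{"ssi":{"g":12,"jq":25,"sv":58},"vaf":{"bq":19,"ed":45,"pln":75}},"jd":[[78,60,85],{"d":92,"gyb":95,"h":40,"k":29},[44,88,80,27]]}
After op 6 (replace /jd/2/3 74): {"c":{"ssi":{"g":12,"jq":25,"sv":58},"vaf":{"bq":19,"ed":45,"pln":75}},"jd":[[78,60,85],{"d":92,"gyb":95,"h":40,"k":29},[44,88,80,74]]}
After op 7 (remove /jd/2/2): {"c":{"ssi":{"g":12,"jq":25,"sv":58},"vaf":{"bq":19,"ed":45,"pln":75}},"jd":[[78,60,85],{"d":92,"gyb":95,"h":40,"k":29},[44,88,74]]}
After op 8 (replace /c/ssi/jq 48): {"c":{"ssi":{"g":12,"jq":48,"sv":58},"vaf":{"bq":19,"ed":45,"pln":75}},"jd":[[78,60,85],{"d":92,"gyb":95,"h":40,"k":29},[44,88,74]]}
After op 9 (replace /c/ssi 43): {"c":{"ssi":43,"vaf":{"bq":19,"ed":45,"pln":75}},"jd":[[78,60,85],{"d":92,"gyb":95,"h":40,"k":29},[44,88,74]]}
After op 10 (replace /jd/1/d 88): {"c":{"ssi":43,"vaf":{"bq":19,"ed":45,"pln":75}},"jd":[[78,60,85],{"d":88,"gyb":95,"h":40,"k":29},[44,88,74]]}
After op 11 (add /jd/1 90): {"c":{"ssi":43,"vaf":{"bq":19,"ed":45,"pln":75}},"jd":[[78,60,85],90,{"d":88,"gyb":95,"h":40,"k":29},[44,88,74]]}
Size at path /jd/2: 4

Answer: 4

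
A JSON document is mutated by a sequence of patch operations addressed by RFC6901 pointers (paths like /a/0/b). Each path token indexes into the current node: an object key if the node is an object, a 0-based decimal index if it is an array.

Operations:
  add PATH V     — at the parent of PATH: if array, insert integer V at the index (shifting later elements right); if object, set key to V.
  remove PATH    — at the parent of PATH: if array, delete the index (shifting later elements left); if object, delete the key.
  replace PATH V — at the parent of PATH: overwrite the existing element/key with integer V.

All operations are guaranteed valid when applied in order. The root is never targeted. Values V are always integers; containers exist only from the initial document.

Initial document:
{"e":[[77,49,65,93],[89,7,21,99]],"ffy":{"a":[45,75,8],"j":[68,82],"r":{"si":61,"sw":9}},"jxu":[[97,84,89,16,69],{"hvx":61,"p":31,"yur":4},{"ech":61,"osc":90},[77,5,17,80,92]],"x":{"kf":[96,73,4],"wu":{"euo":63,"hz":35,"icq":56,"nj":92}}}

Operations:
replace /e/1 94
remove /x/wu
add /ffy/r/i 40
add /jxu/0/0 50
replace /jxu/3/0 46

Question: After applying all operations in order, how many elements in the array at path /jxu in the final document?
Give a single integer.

Answer: 4

Derivation:
After op 1 (replace /e/1 94): {"e":[[77,49,65,93],94],"ffy":{"a":[45,75,8],"j":[68,82],"r":{"si":61,"sw":9}},"jxu":[[97,84,89,16,69],{"hvx":61,"p":31,"yur":4},{"ech":61,"osc":90},[77,5,17,80,92]],"x":{"kf":[96,73,4],"wu":{"euo":63,"hz":35,"icq":56,"nj":92}}}
After op 2 (remove /x/wu): {"e":[[77,49,65,93],94],"ffy":{"a":[45,75,8],"j":[68,82],"r":{"si":61,"sw":9}},"jxu":[[97,84,89,16,69],{"hvx":61,"p":31,"yur":4},{"ech":61,"osc":90},[77,5,17,80,92]],"x":{"kf":[96,73,4]}}
After op 3 (add /ffy/r/i 40): {"e":[[77,49,65,93],94],"ffy":{"a":[45,75,8],"j":[68,82],"r":{"i":40,"si":61,"sw":9}},"jxu":[[97,84,89,16,69],{"hvx":61,"p":31,"yur":4},{"ech":61,"osc":90},[77,5,17,80,92]],"x":{"kf":[96,73,4]}}
After op 4 (add /jxu/0/0 50): {"e":[[77,49,65,93],94],"ffy":{"a":[45,75,8],"j":[68,82],"r":{"i":40,"si":61,"sw":9}},"jxu":[[50,97,84,89,16,69],{"hvx":61,"p":31,"yur":4},{"ech":61,"osc":90},[77,5,17,80,92]],"x":{"kf":[96,73,4]}}
After op 5 (replace /jxu/3/0 46): {"e":[[77,49,65,93],94],"ffy":{"a":[45,75,8],"j":[68,82],"r":{"i":40,"si":61,"sw":9}},"jxu":[[50,97,84,89,16,69],{"hvx":61,"p":31,"yur":4},{"ech":61,"osc":90},[46,5,17,80,92]],"x":{"kf":[96,73,4]}}
Size at path /jxu: 4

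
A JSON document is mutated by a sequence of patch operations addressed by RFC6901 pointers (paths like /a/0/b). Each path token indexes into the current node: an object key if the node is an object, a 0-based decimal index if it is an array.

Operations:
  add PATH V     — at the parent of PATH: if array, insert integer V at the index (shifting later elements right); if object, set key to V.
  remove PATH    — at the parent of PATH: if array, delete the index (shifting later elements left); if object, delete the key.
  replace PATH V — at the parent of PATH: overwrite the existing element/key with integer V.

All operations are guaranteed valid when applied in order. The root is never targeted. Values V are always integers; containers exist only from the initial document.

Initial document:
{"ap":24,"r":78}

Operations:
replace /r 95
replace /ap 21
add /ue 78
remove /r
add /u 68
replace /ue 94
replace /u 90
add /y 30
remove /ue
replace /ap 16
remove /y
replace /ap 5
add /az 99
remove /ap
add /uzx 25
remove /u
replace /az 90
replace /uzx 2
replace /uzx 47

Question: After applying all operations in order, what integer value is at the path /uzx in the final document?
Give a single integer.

Answer: 47

Derivation:
After op 1 (replace /r 95): {"ap":24,"r":95}
After op 2 (replace /ap 21): {"ap":21,"r":95}
After op 3 (add /ue 78): {"ap":21,"r":95,"ue":78}
After op 4 (remove /r): {"ap":21,"ue":78}
After op 5 (add /u 68): {"ap":21,"u":68,"ue":78}
After op 6 (replace /ue 94): {"ap":21,"u":68,"ue":94}
After op 7 (replace /u 90): {"ap":21,"u":90,"ue":94}
After op 8 (add /y 30): {"ap":21,"u":90,"ue":94,"y":30}
After op 9 (remove /ue): {"ap":21,"u":90,"y":30}
After op 10 (replace /ap 16): {"ap":16,"u":90,"y":30}
After op 11 (remove /y): {"ap":16,"u":90}
After op 12 (replace /ap 5): {"ap":5,"u":90}
After op 13 (add /az 99): {"ap":5,"az":99,"u":90}
After op 14 (remove /ap): {"az":99,"u":90}
After op 15 (add /uzx 25): {"az":99,"u":90,"uzx":25}
After op 16 (remove /u): {"az":99,"uzx":25}
After op 17 (replace /az 90): {"az":90,"uzx":25}
After op 18 (replace /uzx 2): {"az":90,"uzx":2}
After op 19 (replace /uzx 47): {"az":90,"uzx":47}
Value at /uzx: 47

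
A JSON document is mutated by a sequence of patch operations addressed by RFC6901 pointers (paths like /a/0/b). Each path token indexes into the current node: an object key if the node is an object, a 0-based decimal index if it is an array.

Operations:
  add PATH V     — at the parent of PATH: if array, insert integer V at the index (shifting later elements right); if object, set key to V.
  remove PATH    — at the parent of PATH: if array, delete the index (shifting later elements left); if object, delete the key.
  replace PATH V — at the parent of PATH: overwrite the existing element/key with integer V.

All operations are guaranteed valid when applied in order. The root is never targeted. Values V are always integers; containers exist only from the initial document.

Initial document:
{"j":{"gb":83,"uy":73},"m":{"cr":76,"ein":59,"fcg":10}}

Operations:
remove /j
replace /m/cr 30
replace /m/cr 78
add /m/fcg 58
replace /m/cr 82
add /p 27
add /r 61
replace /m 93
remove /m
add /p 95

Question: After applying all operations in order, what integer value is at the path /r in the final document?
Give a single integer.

Answer: 61

Derivation:
After op 1 (remove /j): {"m":{"cr":76,"ein":59,"fcg":10}}
After op 2 (replace /m/cr 30): {"m":{"cr":30,"ein":59,"fcg":10}}
After op 3 (replace /m/cr 78): {"m":{"cr":78,"ein":59,"fcg":10}}
After op 4 (add /m/fcg 58): {"m":{"cr":78,"ein":59,"fcg":58}}
After op 5 (replace /m/cr 82): {"m":{"cr":82,"ein":59,"fcg":58}}
After op 6 (add /p 27): {"m":{"cr":82,"ein":59,"fcg":58},"p":27}
After op 7 (add /r 61): {"m":{"cr":82,"ein":59,"fcg":58},"p":27,"r":61}
After op 8 (replace /m 93): {"m":93,"p":27,"r":61}
After op 9 (remove /m): {"p":27,"r":61}
After op 10 (add /p 95): {"p":95,"r":61}
Value at /r: 61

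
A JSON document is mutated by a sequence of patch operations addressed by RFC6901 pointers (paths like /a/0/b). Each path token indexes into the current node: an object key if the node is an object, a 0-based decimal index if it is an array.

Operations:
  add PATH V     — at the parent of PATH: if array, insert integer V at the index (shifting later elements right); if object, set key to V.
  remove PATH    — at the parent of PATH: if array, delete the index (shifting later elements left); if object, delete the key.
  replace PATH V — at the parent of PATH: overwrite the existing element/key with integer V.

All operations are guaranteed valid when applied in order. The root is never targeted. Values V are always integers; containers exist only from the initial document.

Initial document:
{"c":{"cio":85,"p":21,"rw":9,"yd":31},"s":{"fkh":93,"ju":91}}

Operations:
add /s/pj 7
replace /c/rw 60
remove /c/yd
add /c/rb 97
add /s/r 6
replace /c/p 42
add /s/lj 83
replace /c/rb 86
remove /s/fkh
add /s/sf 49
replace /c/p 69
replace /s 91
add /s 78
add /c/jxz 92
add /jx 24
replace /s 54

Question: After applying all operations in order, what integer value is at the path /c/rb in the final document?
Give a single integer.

After op 1 (add /s/pj 7): {"c":{"cio":85,"p":21,"rw":9,"yd":31},"s":{"fkh":93,"ju":91,"pj":7}}
After op 2 (replace /c/rw 60): {"c":{"cio":85,"p":21,"rw":60,"yd":31},"s":{"fkh":93,"ju":91,"pj":7}}
After op 3 (remove /c/yd): {"c":{"cio":85,"p":21,"rw":60},"s":{"fkh":93,"ju":91,"pj":7}}
After op 4 (add /c/rb 97): {"c":{"cio":85,"p":21,"rb":97,"rw":60},"s":{"fkh":93,"ju":91,"pj":7}}
After op 5 (add /s/r 6): {"c":{"cio":85,"p":21,"rb":97,"rw":60},"s":{"fkh":93,"ju":91,"pj":7,"r":6}}
After op 6 (replace /c/p 42): {"c":{"cio":85,"p":42,"rb":97,"rw":60},"s":{"fkh":93,"ju":91,"pj":7,"r":6}}
After op 7 (add /s/lj 83): {"c":{"cio":85,"p":42,"rb":97,"rw":60},"s":{"fkh":93,"ju":91,"lj":83,"pj":7,"r":6}}
After op 8 (replace /c/rb 86): {"c":{"cio":85,"p":42,"rb":86,"rw":60},"s":{"fkh":93,"ju":91,"lj":83,"pj":7,"r":6}}
After op 9 (remove /s/fkh): {"c":{"cio":85,"p":42,"rb":86,"rw":60},"s":{"ju":91,"lj":83,"pj":7,"r":6}}
After op 10 (add /s/sf 49): {"c":{"cio":85,"p":42,"rb":86,"rw":60},"s":{"ju":91,"lj":83,"pj":7,"r":6,"sf":49}}
After op 11 (replace /c/p 69): {"c":{"cio":85,"p":69,"rb":86,"rw":60},"s":{"ju":91,"lj":83,"pj":7,"r":6,"sf":49}}
After op 12 (replace /s 91): {"c":{"cio":85,"p":69,"rb":86,"rw":60},"s":91}
After op 13 (add /s 78): {"c":{"cio":85,"p":69,"rb":86,"rw":60},"s":78}
After op 14 (add /c/jxz 92): {"c":{"cio":85,"jxz":92,"p":69,"rb":86,"rw":60},"s":78}
After op 15 (add /jx 24): {"c":{"cio":85,"jxz":92,"p":69,"rb":86,"rw":60},"jx":24,"s":78}
After op 16 (replace /s 54): {"c":{"cio":85,"jxz":92,"p":69,"rb":86,"rw":60},"jx":24,"s":54}
Value at /c/rb: 86

Answer: 86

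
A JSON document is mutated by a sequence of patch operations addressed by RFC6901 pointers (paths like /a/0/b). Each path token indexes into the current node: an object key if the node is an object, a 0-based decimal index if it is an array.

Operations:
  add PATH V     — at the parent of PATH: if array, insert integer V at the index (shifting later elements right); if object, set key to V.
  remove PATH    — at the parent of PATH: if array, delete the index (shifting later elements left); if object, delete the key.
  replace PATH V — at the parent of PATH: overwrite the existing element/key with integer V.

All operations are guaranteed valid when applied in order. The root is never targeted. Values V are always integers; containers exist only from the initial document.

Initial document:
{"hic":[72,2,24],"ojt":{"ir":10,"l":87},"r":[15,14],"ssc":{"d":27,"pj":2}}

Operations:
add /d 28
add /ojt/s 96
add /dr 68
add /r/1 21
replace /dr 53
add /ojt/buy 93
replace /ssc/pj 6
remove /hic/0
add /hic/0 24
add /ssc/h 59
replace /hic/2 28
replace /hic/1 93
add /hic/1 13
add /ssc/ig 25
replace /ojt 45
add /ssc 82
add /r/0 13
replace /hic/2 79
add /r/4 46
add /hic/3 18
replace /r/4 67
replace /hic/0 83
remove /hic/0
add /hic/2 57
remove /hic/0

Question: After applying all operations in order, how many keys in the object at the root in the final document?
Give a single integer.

Answer: 6

Derivation:
After op 1 (add /d 28): {"d":28,"hic":[72,2,24],"ojt":{"ir":10,"l":87},"r":[15,14],"ssc":{"d":27,"pj":2}}
After op 2 (add /ojt/s 96): {"d":28,"hic":[72,2,24],"ojt":{"ir":10,"l":87,"s":96},"r":[15,14],"ssc":{"d":27,"pj":2}}
After op 3 (add /dr 68): {"d":28,"dr":68,"hic":[72,2,24],"ojt":{"ir":10,"l":87,"s":96},"r":[15,14],"ssc":{"d":27,"pj":2}}
After op 4 (add /r/1 21): {"d":28,"dr":68,"hic":[72,2,24],"ojt":{"ir":10,"l":87,"s":96},"r":[15,21,14],"ssc":{"d":27,"pj":2}}
After op 5 (replace /dr 53): {"d":28,"dr":53,"hic":[72,2,24],"ojt":{"ir":10,"l":87,"s":96},"r":[15,21,14],"ssc":{"d":27,"pj":2}}
After op 6 (add /ojt/buy 93): {"d":28,"dr":53,"hic":[72,2,24],"ojt":{"buy":93,"ir":10,"l":87,"s":96},"r":[15,21,14],"ssc":{"d":27,"pj":2}}
After op 7 (replace /ssc/pj 6): {"d":28,"dr":53,"hic":[72,2,24],"ojt":{"buy":93,"ir":10,"l":87,"s":96},"r":[15,21,14],"ssc":{"d":27,"pj":6}}
After op 8 (remove /hic/0): {"d":28,"dr":53,"hic":[2,24],"ojt":{"buy":93,"ir":10,"l":87,"s":96},"r":[15,21,14],"ssc":{"d":27,"pj":6}}
After op 9 (add /hic/0 24): {"d":28,"dr":53,"hic":[24,2,24],"ojt":{"buy":93,"ir":10,"l":87,"s":96},"r":[15,21,14],"ssc":{"d":27,"pj":6}}
After op 10 (add /ssc/h 59): {"d":28,"dr":53,"hic":[24,2,24],"ojt":{"buy":93,"ir":10,"l":87,"s":96},"r":[15,21,14],"ssc":{"d":27,"h":59,"pj":6}}
After op 11 (replace /hic/2 28): {"d":28,"dr":53,"hic":[24,2,28],"ojt":{"buy":93,"ir":10,"l":87,"s":96},"r":[15,21,14],"ssc":{"d":27,"h":59,"pj":6}}
After op 12 (replace /hic/1 93): {"d":28,"dr":53,"hic":[24,93,28],"ojt":{"buy":93,"ir":10,"l":87,"s":96},"r":[15,21,14],"ssc":{"d":27,"h":59,"pj":6}}
After op 13 (add /hic/1 13): {"d":28,"dr":53,"hic":[24,13,93,28],"ojt":{"buy":93,"ir":10,"l":87,"s":96},"r":[15,21,14],"ssc":{"d":27,"h":59,"pj":6}}
After op 14 (add /ssc/ig 25): {"d":28,"dr":53,"hic":[24,13,93,28],"ojt":{"buy":93,"ir":10,"l":87,"s":96},"r":[15,21,14],"ssc":{"d":27,"h":59,"ig":25,"pj":6}}
After op 15 (replace /ojt 45): {"d":28,"dr":53,"hic":[24,13,93,28],"ojt":45,"r":[15,21,14],"ssc":{"d":27,"h":59,"ig":25,"pj":6}}
After op 16 (add /ssc 82): {"d":28,"dr":53,"hic":[24,13,93,28],"ojt":45,"r":[15,21,14],"ssc":82}
After op 17 (add /r/0 13): {"d":28,"dr":53,"hic":[24,13,93,28],"ojt":45,"r":[13,15,21,14],"ssc":82}
After op 18 (replace /hic/2 79): {"d":28,"dr":53,"hic":[24,13,79,28],"ojt":45,"r":[13,15,21,14],"ssc":82}
After op 19 (add /r/4 46): {"d":28,"dr":53,"hic":[24,13,79,28],"ojt":45,"r":[13,15,21,14,46],"ssc":82}
After op 20 (add /hic/3 18): {"d":28,"dr":53,"hic":[24,13,79,18,28],"ojt":45,"r":[13,15,21,14,46],"ssc":82}
After op 21 (replace /r/4 67): {"d":28,"dr":53,"hic":[24,13,79,18,28],"ojt":45,"r":[13,15,21,14,67],"ssc":82}
After op 22 (replace /hic/0 83): {"d":28,"dr":53,"hic":[83,13,79,18,28],"ojt":45,"r":[13,15,21,14,67],"ssc":82}
After op 23 (remove /hic/0): {"d":28,"dr":53,"hic":[13,79,18,28],"ojt":45,"r":[13,15,21,14,67],"ssc":82}
After op 24 (add /hic/2 57): {"d":28,"dr":53,"hic":[13,79,57,18,28],"ojt":45,"r":[13,15,21,14,67],"ssc":82}
After op 25 (remove /hic/0): {"d":28,"dr":53,"hic":[79,57,18,28],"ojt":45,"r":[13,15,21,14,67],"ssc":82}
Size at the root: 6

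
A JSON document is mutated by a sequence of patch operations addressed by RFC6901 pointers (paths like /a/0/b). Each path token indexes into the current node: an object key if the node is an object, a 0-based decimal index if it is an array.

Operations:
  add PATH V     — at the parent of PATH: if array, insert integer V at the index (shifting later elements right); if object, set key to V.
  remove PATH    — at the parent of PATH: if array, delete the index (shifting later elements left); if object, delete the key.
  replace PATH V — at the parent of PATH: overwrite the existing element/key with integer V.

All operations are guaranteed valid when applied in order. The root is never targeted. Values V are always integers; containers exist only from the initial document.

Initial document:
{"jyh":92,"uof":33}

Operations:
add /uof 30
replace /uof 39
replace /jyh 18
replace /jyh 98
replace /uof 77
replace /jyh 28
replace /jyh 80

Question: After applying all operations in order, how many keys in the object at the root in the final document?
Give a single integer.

After op 1 (add /uof 30): {"jyh":92,"uof":30}
After op 2 (replace /uof 39): {"jyh":92,"uof":39}
After op 3 (replace /jyh 18): {"jyh":18,"uof":39}
After op 4 (replace /jyh 98): {"jyh":98,"uof":39}
After op 5 (replace /uof 77): {"jyh":98,"uof":77}
After op 6 (replace /jyh 28): {"jyh":28,"uof":77}
After op 7 (replace /jyh 80): {"jyh":80,"uof":77}
Size at the root: 2

Answer: 2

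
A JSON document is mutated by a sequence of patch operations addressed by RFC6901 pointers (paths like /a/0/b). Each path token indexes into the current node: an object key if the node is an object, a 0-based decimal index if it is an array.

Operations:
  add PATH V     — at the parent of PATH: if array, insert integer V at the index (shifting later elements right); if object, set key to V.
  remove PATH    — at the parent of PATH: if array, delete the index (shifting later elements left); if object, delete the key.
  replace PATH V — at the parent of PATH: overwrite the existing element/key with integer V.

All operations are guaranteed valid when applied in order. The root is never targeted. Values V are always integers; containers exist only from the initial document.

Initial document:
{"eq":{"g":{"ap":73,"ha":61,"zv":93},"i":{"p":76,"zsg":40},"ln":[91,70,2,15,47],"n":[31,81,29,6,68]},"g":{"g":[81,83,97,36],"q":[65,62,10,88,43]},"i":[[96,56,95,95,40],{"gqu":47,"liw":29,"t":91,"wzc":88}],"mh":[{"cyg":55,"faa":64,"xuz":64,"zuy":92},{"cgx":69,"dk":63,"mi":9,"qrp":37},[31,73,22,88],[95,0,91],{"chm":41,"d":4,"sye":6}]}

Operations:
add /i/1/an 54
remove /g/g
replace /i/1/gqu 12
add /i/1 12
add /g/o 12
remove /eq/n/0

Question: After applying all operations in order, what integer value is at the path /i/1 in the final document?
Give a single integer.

After op 1 (add /i/1/an 54): {"eq":{"g":{"ap":73,"ha":61,"zv":93},"i":{"p":76,"zsg":40},"ln":[91,70,2,15,47],"n":[31,81,29,6,68]},"g":{"g":[81,83,97,36],"q":[65,62,10,88,43]},"i":[[96,56,95,95,40],{"an":54,"gqu":47,"liw":29,"t":91,"wzc":88}],"mh":[{"cyg":55,"faa":64,"xuz":64,"zuy":92},{"cgx":69,"dk":63,"mi":9,"qrp":37},[31,73,22,88],[95,0,91],{"chm":41,"d":4,"sye":6}]}
After op 2 (remove /g/g): {"eq":{"g":{"ap":73,"ha":61,"zv":93},"i":{"p":76,"zsg":40},"ln":[91,70,2,15,47],"n":[31,81,29,6,68]},"g":{"q":[65,62,10,88,43]},"i":[[96,56,95,95,40],{"an":54,"gqu":47,"liw":29,"t":91,"wzc":88}],"mh":[{"cyg":55,"faa":64,"xuz":64,"zuy":92},{"cgx":69,"dk":63,"mi":9,"qrp":37},[31,73,22,88],[95,0,91],{"chm":41,"d":4,"sye":6}]}
After op 3 (replace /i/1/gqu 12): {"eq":{"g":{"ap":73,"ha":61,"zv":93},"i":{"p":76,"zsg":40},"ln":[91,70,2,15,47],"n":[31,81,29,6,68]},"g":{"q":[65,62,10,88,43]},"i":[[96,56,95,95,40],{"an":54,"gqu":12,"liw":29,"t":91,"wzc":88}],"mh":[{"cyg":55,"faa":64,"xuz":64,"zuy":92},{"cgx":69,"dk":63,"mi":9,"qrp":37},[31,73,22,88],[95,0,91],{"chm":41,"d":4,"sye":6}]}
After op 4 (add /i/1 12): {"eq":{"g":{"ap":73,"ha":61,"zv":93},"i":{"p":76,"zsg":40},"ln":[91,70,2,15,47],"n":[31,81,29,6,68]},"g":{"q":[65,62,10,88,43]},"i":[[96,56,95,95,40],12,{"an":54,"gqu":12,"liw":29,"t":91,"wzc":88}],"mh":[{"cyg":55,"faa":64,"xuz":64,"zuy":92},{"cgx":69,"dk":63,"mi":9,"qrp":37},[31,73,22,88],[95,0,91],{"chm":41,"d":4,"sye":6}]}
After op 5 (add /g/o 12): {"eq":{"g":{"ap":73,"ha":61,"zv":93},"i":{"p":76,"zsg":40},"ln":[91,70,2,15,47],"n":[31,81,29,6,68]},"g":{"o":12,"q":[65,62,10,88,43]},"i":[[96,56,95,95,40],12,{"an":54,"gqu":12,"liw":29,"t":91,"wzc":88}],"mh":[{"cyg":55,"faa":64,"xuz":64,"zuy":92},{"cgx":69,"dk":63,"mi":9,"qrp":37},[31,73,22,88],[95,0,91],{"chm":41,"d":4,"sye":6}]}
After op 6 (remove /eq/n/0): {"eq":{"g":{"ap":73,"ha":61,"zv":93},"i":{"p":76,"zsg":40},"ln":[91,70,2,15,47],"n":[81,29,6,68]},"g":{"o":12,"q":[65,62,10,88,43]},"i":[[96,56,95,95,40],12,{"an":54,"gqu":12,"liw":29,"t":91,"wzc":88}],"mh":[{"cyg":55,"faa":64,"xuz":64,"zuy":92},{"cgx":69,"dk":63,"mi":9,"qrp":37},[31,73,22,88],[95,0,91],{"chm":41,"d":4,"sye":6}]}
Value at /i/1: 12

Answer: 12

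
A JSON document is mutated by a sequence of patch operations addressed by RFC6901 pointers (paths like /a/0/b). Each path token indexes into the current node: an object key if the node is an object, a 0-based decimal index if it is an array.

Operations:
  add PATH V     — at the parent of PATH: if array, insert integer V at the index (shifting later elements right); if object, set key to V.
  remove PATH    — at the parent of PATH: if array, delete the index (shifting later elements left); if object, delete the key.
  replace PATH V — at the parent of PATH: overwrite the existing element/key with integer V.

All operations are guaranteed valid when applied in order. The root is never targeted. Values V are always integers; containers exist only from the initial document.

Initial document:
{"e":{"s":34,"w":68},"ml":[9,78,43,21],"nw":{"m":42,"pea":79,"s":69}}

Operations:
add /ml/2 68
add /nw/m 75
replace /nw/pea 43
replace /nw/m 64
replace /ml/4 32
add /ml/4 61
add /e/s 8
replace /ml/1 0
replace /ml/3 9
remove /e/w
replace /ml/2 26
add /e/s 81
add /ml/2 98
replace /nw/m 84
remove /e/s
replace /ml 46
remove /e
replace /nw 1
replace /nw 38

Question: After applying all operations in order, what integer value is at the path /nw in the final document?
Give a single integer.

After op 1 (add /ml/2 68): {"e":{"s":34,"w":68},"ml":[9,78,68,43,21],"nw":{"m":42,"pea":79,"s":69}}
After op 2 (add /nw/m 75): {"e":{"s":34,"w":68},"ml":[9,78,68,43,21],"nw":{"m":75,"pea":79,"s":69}}
After op 3 (replace /nw/pea 43): {"e":{"s":34,"w":68},"ml":[9,78,68,43,21],"nw":{"m":75,"pea":43,"s":69}}
After op 4 (replace /nw/m 64): {"e":{"s":34,"w":68},"ml":[9,78,68,43,21],"nw":{"m":64,"pea":43,"s":69}}
After op 5 (replace /ml/4 32): {"e":{"s":34,"w":68},"ml":[9,78,68,43,32],"nw":{"m":64,"pea":43,"s":69}}
After op 6 (add /ml/4 61): {"e":{"s":34,"w":68},"ml":[9,78,68,43,61,32],"nw":{"m":64,"pea":43,"s":69}}
After op 7 (add /e/s 8): {"e":{"s":8,"w":68},"ml":[9,78,68,43,61,32],"nw":{"m":64,"pea":43,"s":69}}
After op 8 (replace /ml/1 0): {"e":{"s":8,"w":68},"ml":[9,0,68,43,61,32],"nw":{"m":64,"pea":43,"s":69}}
After op 9 (replace /ml/3 9): {"e":{"s":8,"w":68},"ml":[9,0,68,9,61,32],"nw":{"m":64,"pea":43,"s":69}}
After op 10 (remove /e/w): {"e":{"s":8},"ml":[9,0,68,9,61,32],"nw":{"m":64,"pea":43,"s":69}}
After op 11 (replace /ml/2 26): {"e":{"s":8},"ml":[9,0,26,9,61,32],"nw":{"m":64,"pea":43,"s":69}}
After op 12 (add /e/s 81): {"e":{"s":81},"ml":[9,0,26,9,61,32],"nw":{"m":64,"pea":43,"s":69}}
After op 13 (add /ml/2 98): {"e":{"s":81},"ml":[9,0,98,26,9,61,32],"nw":{"m":64,"pea":43,"s":69}}
After op 14 (replace /nw/m 84): {"e":{"s":81},"ml":[9,0,98,26,9,61,32],"nw":{"m":84,"pea":43,"s":69}}
After op 15 (remove /e/s): {"e":{},"ml":[9,0,98,26,9,61,32],"nw":{"m":84,"pea":43,"s":69}}
After op 16 (replace /ml 46): {"e":{},"ml":46,"nw":{"m":84,"pea":43,"s":69}}
After op 17 (remove /e): {"ml":46,"nw":{"m":84,"pea":43,"s":69}}
After op 18 (replace /nw 1): {"ml":46,"nw":1}
After op 19 (replace /nw 38): {"ml":46,"nw":38}
Value at /nw: 38

Answer: 38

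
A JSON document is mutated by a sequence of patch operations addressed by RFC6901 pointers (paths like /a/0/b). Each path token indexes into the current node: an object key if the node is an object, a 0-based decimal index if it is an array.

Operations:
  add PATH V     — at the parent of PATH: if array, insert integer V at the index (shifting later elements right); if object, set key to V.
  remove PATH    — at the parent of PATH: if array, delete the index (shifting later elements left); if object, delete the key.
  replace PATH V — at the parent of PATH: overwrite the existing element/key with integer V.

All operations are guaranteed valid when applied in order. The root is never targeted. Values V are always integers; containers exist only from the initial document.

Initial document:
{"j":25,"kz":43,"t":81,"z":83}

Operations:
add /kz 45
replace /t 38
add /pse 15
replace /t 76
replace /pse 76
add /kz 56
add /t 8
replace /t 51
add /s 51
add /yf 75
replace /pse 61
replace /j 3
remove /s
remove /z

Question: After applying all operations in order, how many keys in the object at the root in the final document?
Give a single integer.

Answer: 5

Derivation:
After op 1 (add /kz 45): {"j":25,"kz":45,"t":81,"z":83}
After op 2 (replace /t 38): {"j":25,"kz":45,"t":38,"z":83}
After op 3 (add /pse 15): {"j":25,"kz":45,"pse":15,"t":38,"z":83}
After op 4 (replace /t 76): {"j":25,"kz":45,"pse":15,"t":76,"z":83}
After op 5 (replace /pse 76): {"j":25,"kz":45,"pse":76,"t":76,"z":83}
After op 6 (add /kz 56): {"j":25,"kz":56,"pse":76,"t":76,"z":83}
After op 7 (add /t 8): {"j":25,"kz":56,"pse":76,"t":8,"z":83}
After op 8 (replace /t 51): {"j":25,"kz":56,"pse":76,"t":51,"z":83}
After op 9 (add /s 51): {"j":25,"kz":56,"pse":76,"s":51,"t":51,"z":83}
After op 10 (add /yf 75): {"j":25,"kz":56,"pse":76,"s":51,"t":51,"yf":75,"z":83}
After op 11 (replace /pse 61): {"j":25,"kz":56,"pse":61,"s":51,"t":51,"yf":75,"z":83}
After op 12 (replace /j 3): {"j":3,"kz":56,"pse":61,"s":51,"t":51,"yf":75,"z":83}
After op 13 (remove /s): {"j":3,"kz":56,"pse":61,"t":51,"yf":75,"z":83}
After op 14 (remove /z): {"j":3,"kz":56,"pse":61,"t":51,"yf":75}
Size at the root: 5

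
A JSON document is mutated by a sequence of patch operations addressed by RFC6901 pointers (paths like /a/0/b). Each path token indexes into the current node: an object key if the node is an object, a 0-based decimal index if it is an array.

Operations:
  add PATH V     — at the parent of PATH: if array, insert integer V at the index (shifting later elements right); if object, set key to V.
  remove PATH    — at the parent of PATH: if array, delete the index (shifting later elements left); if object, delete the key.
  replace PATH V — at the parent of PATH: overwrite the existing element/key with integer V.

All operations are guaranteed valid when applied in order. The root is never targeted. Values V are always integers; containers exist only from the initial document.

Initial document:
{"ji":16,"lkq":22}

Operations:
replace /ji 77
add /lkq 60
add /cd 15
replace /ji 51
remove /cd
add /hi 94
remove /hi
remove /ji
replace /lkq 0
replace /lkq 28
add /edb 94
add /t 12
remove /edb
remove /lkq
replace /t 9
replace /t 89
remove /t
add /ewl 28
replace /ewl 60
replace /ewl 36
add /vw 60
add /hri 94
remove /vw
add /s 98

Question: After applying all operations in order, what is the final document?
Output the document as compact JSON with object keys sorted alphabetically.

Answer: {"ewl":36,"hri":94,"s":98}

Derivation:
After op 1 (replace /ji 77): {"ji":77,"lkq":22}
After op 2 (add /lkq 60): {"ji":77,"lkq":60}
After op 3 (add /cd 15): {"cd":15,"ji":77,"lkq":60}
After op 4 (replace /ji 51): {"cd":15,"ji":51,"lkq":60}
After op 5 (remove /cd): {"ji":51,"lkq":60}
After op 6 (add /hi 94): {"hi":94,"ji":51,"lkq":60}
After op 7 (remove /hi): {"ji":51,"lkq":60}
After op 8 (remove /ji): {"lkq":60}
After op 9 (replace /lkq 0): {"lkq":0}
After op 10 (replace /lkq 28): {"lkq":28}
After op 11 (add /edb 94): {"edb":94,"lkq":28}
After op 12 (add /t 12): {"edb":94,"lkq":28,"t":12}
After op 13 (remove /edb): {"lkq":28,"t":12}
After op 14 (remove /lkq): {"t":12}
After op 15 (replace /t 9): {"t":9}
After op 16 (replace /t 89): {"t":89}
After op 17 (remove /t): {}
After op 18 (add /ewl 28): {"ewl":28}
After op 19 (replace /ewl 60): {"ewl":60}
After op 20 (replace /ewl 36): {"ewl":36}
After op 21 (add /vw 60): {"ewl":36,"vw":60}
After op 22 (add /hri 94): {"ewl":36,"hri":94,"vw":60}
After op 23 (remove /vw): {"ewl":36,"hri":94}
After op 24 (add /s 98): {"ewl":36,"hri":94,"s":98}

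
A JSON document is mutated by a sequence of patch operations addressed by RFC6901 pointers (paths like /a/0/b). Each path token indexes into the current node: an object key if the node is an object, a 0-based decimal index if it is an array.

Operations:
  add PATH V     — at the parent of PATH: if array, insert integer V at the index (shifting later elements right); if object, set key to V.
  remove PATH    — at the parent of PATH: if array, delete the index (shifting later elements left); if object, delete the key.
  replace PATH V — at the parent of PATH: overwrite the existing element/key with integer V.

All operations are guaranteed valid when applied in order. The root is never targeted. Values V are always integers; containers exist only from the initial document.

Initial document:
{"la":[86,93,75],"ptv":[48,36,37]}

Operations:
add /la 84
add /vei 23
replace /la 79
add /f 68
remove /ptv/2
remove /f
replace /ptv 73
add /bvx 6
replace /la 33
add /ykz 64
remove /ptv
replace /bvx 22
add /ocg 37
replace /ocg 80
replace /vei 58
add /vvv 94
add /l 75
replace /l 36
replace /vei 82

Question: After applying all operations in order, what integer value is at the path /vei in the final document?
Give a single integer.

After op 1 (add /la 84): {"la":84,"ptv":[48,36,37]}
After op 2 (add /vei 23): {"la":84,"ptv":[48,36,37],"vei":23}
After op 3 (replace /la 79): {"la":79,"ptv":[48,36,37],"vei":23}
After op 4 (add /f 68): {"f":68,"la":79,"ptv":[48,36,37],"vei":23}
After op 5 (remove /ptv/2): {"f":68,"la":79,"ptv":[48,36],"vei":23}
After op 6 (remove /f): {"la":79,"ptv":[48,36],"vei":23}
After op 7 (replace /ptv 73): {"la":79,"ptv":73,"vei":23}
After op 8 (add /bvx 6): {"bvx":6,"la":79,"ptv":73,"vei":23}
After op 9 (replace /la 33): {"bvx":6,"la":33,"ptv":73,"vei":23}
After op 10 (add /ykz 64): {"bvx":6,"la":33,"ptv":73,"vei":23,"ykz":64}
After op 11 (remove /ptv): {"bvx":6,"la":33,"vei":23,"ykz":64}
After op 12 (replace /bvx 22): {"bvx":22,"la":33,"vei":23,"ykz":64}
After op 13 (add /ocg 37): {"bvx":22,"la":33,"ocg":37,"vei":23,"ykz":64}
After op 14 (replace /ocg 80): {"bvx":22,"la":33,"ocg":80,"vei":23,"ykz":64}
After op 15 (replace /vei 58): {"bvx":22,"la":33,"ocg":80,"vei":58,"ykz":64}
After op 16 (add /vvv 94): {"bvx":22,"la":33,"ocg":80,"vei":58,"vvv":94,"ykz":64}
After op 17 (add /l 75): {"bvx":22,"l":75,"la":33,"ocg":80,"vei":58,"vvv":94,"ykz":64}
After op 18 (replace /l 36): {"bvx":22,"l":36,"la":33,"ocg":80,"vei":58,"vvv":94,"ykz":64}
After op 19 (replace /vei 82): {"bvx":22,"l":36,"la":33,"ocg":80,"vei":82,"vvv":94,"ykz":64}
Value at /vei: 82

Answer: 82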